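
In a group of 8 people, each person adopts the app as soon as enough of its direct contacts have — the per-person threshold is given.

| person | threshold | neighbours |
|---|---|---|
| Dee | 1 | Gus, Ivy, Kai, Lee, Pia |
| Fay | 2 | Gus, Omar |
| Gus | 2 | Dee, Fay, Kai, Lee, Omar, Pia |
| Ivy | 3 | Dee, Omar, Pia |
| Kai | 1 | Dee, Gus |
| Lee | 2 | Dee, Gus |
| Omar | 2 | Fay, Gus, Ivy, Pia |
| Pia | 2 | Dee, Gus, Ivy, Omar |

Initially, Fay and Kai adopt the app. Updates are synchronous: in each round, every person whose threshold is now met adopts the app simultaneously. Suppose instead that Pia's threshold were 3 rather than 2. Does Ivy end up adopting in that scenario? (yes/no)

With Pia's threshold at 3:
Round 1 — Fay, Kai adopt the app (initial).
Round 2 — checking thresholds:
  Dee: 1 of 5 neighbours ≥ 1, adopts the app.
  Gus: 2 of 6 neighbours ≥ 2, adopts the app.
  Omar: 1 of 4 neighbours < 2, holds.
Round 3 — checking thresholds:
  Ivy: 1 of 3 neighbours < 3, holds.
  Lee: 2 of 2 neighbours ≥ 2, adopts the app.
  Omar: 2 of 4 neighbours ≥ 2, adopts the app.
  Pia: 2 of 4 neighbours < 3, holds.
Round 4 — checking thresholds:
  Ivy: 2 of 3 neighbours < 3, holds.
  Pia: 3 of 4 neighbours ≥ 3, adopts the app.
Round 5 — checking thresholds:
  Ivy: 3 of 3 neighbours ≥ 3, adopts the app.
Round 6 — no new adoptions; cascade stops.

yes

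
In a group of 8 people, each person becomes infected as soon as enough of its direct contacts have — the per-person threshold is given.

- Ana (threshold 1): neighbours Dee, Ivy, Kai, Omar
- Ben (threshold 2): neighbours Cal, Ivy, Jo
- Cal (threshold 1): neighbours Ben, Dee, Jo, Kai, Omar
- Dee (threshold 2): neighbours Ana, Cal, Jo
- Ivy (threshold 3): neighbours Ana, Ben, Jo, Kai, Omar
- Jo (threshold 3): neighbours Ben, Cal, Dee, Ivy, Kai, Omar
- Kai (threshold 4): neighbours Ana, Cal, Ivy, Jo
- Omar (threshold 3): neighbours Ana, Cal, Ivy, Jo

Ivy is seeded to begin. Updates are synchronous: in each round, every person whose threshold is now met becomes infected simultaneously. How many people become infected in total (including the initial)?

Round 1 — Ivy becomes infected (initial).
Round 2 — checking thresholds:
  Ana: 1 of 4 neighbours ≥ 1, becomes infected.
  Ben: 1 of 3 neighbours < 2, not yet.
  Jo: 1 of 6 neighbours < 3, not yet.
  Kai: 1 of 4 neighbours < 4, not yet.
  Omar: 1 of 4 neighbours < 3, not yet.
Round 3 — no new infections; cascade stops.

2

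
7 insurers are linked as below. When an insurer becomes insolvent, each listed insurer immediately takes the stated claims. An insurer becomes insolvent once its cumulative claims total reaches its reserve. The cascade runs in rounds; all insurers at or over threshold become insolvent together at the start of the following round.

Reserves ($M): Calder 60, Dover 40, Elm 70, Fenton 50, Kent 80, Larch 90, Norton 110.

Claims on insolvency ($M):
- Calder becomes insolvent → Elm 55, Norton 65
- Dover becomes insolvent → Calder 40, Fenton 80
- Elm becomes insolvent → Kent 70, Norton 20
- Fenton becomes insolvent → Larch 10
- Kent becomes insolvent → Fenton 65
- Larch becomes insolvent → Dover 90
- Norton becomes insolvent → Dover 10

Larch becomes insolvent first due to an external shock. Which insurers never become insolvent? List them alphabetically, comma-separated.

Round 1 — Larch becomes insolvent (initial).
  Dover: +90 → 90 ≥ 40
Round 2 — Dover becomes insolvent.
  Calder: +40 → 40 < 60
  Fenton: +80 → 80 ≥ 50
Round 3 — Fenton becomes insolvent.
No further insolvencies.

Calder, Elm, Kent, Norton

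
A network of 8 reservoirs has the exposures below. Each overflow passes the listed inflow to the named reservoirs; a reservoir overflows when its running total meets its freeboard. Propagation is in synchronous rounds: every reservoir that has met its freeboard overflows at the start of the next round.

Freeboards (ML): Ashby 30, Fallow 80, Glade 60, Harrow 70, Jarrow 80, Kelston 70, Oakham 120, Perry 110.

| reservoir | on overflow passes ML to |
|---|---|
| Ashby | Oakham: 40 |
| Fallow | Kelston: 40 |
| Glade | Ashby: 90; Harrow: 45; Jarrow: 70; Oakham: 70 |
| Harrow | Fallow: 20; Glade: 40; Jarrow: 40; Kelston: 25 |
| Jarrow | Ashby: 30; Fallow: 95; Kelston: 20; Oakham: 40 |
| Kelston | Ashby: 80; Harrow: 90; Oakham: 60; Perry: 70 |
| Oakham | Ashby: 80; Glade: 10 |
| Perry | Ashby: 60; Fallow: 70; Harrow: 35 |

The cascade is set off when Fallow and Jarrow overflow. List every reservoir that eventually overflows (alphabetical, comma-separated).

Round 1 — Fallow, Jarrow overflow (initial).
  Ashby: +30 → 30 ≥ 30
  Kelston: +40+20 → 60 < 70
  Oakham: +40 → 40 < 120
Round 2 — Ashby overflows.
  Oakham: +40 → 80 < 120
No further overflows.

Ashby, Fallow, Jarrow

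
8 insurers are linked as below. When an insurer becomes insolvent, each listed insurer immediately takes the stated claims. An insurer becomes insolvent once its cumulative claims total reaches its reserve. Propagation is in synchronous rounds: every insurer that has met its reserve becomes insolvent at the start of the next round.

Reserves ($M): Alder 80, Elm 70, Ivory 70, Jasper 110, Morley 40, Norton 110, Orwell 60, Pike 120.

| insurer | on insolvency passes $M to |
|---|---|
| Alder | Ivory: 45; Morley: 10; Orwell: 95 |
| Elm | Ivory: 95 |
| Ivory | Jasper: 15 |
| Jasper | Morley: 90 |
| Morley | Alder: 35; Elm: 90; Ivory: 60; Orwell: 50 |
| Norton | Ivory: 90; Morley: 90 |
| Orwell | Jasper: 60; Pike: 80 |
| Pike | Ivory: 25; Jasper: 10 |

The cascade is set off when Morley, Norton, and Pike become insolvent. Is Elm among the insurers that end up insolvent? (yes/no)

yes

Round 1 — Morley, Norton, Pike become insolvent (initial).
  Alder: +35 → 35 < 80
  Elm: +90 → 90 ≥ 70
  Ivory: +60+90+25 → 175 ≥ 70
  Jasper: +10 → 10 < 110
  Orwell: +50 → 50 < 60
Round 2 — Elm, Ivory become insolvent.
  Jasper: +15 → 25 < 110
No further insolvencies.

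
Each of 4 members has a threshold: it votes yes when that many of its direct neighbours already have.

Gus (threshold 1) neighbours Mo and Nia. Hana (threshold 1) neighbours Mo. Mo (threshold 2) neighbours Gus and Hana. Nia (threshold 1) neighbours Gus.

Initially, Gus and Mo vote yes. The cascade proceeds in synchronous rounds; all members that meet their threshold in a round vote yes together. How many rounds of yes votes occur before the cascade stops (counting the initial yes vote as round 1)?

2

Round 1 — Gus, Mo vote yes (initial).
Round 2 — checking thresholds:
  Hana: 1 of 1 neighbours ≥ 1, votes yes.
  Nia: 1 of 1 neighbours ≥ 1, votes yes.
Round 3 — no new yes votes; cascade stops.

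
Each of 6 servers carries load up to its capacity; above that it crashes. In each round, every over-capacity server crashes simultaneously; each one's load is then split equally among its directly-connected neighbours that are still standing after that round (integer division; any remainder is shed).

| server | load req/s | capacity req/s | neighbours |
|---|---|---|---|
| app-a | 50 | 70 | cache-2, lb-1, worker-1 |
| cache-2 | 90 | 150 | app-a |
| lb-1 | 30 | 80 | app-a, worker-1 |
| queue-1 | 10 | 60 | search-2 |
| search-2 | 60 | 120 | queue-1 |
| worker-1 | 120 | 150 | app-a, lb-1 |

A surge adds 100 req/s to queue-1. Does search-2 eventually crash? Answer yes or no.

yes

Round 1 — queue-1 at 110 > 60. queue-1 crashes.
  queue-1 sheds 110 req/s to search-2: 110 each.
    search-2: 60+110 = 170 > 120
Round 2 — search-2 crashes.
  search-2 sheds 170 req/s: no online neighbours, lost.
No further crashes.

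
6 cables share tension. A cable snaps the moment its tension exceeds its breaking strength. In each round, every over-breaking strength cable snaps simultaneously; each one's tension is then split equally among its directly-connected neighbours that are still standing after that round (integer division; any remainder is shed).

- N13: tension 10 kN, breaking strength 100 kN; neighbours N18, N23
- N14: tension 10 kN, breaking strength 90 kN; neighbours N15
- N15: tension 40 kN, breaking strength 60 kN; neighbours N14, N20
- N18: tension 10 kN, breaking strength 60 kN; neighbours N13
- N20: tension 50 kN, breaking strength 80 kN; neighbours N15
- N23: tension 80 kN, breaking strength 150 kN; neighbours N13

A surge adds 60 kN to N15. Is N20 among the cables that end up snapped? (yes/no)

yes

Round 1 — N15 at 100 > 60. N15 snaps.
  N15 sheds 100 kN to N14, N20: 50 each.
    N14: 10+50 = 60 ≤ 90
    N20: 50+50 = 100 > 80
Round 2 — N20 snaps.
  N20 sheds 100 kN: no online neighbours, lost.
No further breaks.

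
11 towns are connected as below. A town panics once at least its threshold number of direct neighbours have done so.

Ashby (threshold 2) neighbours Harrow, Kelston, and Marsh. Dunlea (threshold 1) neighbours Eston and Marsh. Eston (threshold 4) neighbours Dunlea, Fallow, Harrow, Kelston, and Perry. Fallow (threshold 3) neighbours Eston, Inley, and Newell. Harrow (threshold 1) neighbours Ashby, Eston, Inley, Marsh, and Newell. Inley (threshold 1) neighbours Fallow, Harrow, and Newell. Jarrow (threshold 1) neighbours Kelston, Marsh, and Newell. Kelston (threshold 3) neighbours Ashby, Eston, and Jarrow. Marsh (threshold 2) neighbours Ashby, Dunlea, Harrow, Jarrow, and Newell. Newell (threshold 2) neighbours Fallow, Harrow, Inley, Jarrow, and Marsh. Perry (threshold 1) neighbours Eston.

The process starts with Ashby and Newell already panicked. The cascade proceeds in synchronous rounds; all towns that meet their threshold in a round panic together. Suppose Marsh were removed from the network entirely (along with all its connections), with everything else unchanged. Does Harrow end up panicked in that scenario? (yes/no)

yes

With Marsh removed:
Round 1 — Ashby, Newell panic (initial).
Round 2 — checking thresholds:
  Fallow: 1 of 3 neighbours < 3, holds.
  Harrow: 2 of 4 neighbours ≥ 1, panics.
  Inley: 1 of 3 neighbours ≥ 1, panics.
  Jarrow: 1 of 2 neighbours ≥ 1, panics.
  Kelston: 1 of 3 neighbours < 3, holds.
Round 3 — no new panics; cascade stops.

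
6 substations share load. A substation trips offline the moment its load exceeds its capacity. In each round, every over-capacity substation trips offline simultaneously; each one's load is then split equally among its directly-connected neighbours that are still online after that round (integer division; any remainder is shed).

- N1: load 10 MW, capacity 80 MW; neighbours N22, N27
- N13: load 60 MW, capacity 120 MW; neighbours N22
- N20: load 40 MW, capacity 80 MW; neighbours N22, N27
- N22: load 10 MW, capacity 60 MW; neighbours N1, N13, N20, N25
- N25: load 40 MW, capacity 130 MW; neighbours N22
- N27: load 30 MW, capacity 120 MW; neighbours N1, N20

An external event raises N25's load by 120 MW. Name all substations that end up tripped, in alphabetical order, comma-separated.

Round 1 — N25 at 160 > 130. N25 trips offline.
  N25 sheds 160 MW to N22: 160 each.
    N22: 10+160 = 170 > 60
Round 2 — N22 trips offline.
  N22 sheds 170 MW to N1, N13, N20: 56 each (2 lost).
    N1: 10+56 = 66 ≤ 80
    N13: 60+56 = 116 ≤ 120
    N20: 40+56 = 96 > 80
Round 3 — N20 trips offline.
  N20 sheds 96 MW to N27: 96 each.
    N27: 30+96 = 126 > 120
Round 4 — N27 trips offline.
  N27 sheds 126 MW to N1: 126 each.
    N1: 66+126 = 192 > 80
Round 5 — N1 trips offline.
  N1 sheds 192 MW: no online neighbours, lost.
No further trips.

N1, N20, N22, N25, N27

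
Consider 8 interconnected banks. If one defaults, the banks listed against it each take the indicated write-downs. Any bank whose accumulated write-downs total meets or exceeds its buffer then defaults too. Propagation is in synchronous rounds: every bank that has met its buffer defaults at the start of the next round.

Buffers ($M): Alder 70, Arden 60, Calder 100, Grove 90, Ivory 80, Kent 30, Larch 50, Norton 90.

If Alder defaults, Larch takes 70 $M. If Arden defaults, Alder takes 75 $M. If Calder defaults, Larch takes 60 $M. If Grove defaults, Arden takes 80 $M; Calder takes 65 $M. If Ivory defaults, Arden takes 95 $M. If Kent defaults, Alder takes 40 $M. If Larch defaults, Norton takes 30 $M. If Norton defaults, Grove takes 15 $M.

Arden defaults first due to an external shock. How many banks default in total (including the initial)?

Round 1 — Arden defaults (initial).
  Alder: +75 → 75 ≥ 70
Round 2 — Alder defaults.
  Larch: +70 → 70 ≥ 50
Round 3 — Larch defaults.
  Norton: +30 → 30 < 90
No further defaults.

3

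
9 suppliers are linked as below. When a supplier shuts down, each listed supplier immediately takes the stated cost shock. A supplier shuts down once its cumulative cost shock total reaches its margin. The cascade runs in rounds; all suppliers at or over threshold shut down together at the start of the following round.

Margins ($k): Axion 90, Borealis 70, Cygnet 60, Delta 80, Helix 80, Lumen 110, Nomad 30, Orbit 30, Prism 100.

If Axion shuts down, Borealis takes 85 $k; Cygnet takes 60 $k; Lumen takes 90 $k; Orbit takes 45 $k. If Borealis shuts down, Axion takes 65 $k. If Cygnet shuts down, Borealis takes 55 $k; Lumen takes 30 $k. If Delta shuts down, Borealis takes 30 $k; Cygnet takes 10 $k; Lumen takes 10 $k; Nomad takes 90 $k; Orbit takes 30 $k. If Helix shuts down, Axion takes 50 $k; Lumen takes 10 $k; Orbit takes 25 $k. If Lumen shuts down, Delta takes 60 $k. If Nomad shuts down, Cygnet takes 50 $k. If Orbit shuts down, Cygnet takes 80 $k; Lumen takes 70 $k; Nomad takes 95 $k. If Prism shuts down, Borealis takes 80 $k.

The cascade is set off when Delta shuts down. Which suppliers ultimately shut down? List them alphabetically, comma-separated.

Round 1 — Delta shuts down (initial).
  Borealis: +30 → 30 < 70
  Cygnet: +10 → 10 < 60
  Lumen: +10 → 10 < 110
  Nomad: +90 → 90 ≥ 30
  Orbit: +30 → 30 ≥ 30
Round 2 — Nomad, Orbit shut down.
  Cygnet: +50+80 → 140 ≥ 60
  Lumen: +70 → 80 < 110
Round 3 — Cygnet shuts down.
  Borealis: +55 → 85 ≥ 70
  Lumen: +30 → 110 ≥ 110
Round 4 — Borealis, Lumen shut down.
  Axion: +65 → 65 < 90
No further shutdowns.

Borealis, Cygnet, Delta, Lumen, Nomad, Orbit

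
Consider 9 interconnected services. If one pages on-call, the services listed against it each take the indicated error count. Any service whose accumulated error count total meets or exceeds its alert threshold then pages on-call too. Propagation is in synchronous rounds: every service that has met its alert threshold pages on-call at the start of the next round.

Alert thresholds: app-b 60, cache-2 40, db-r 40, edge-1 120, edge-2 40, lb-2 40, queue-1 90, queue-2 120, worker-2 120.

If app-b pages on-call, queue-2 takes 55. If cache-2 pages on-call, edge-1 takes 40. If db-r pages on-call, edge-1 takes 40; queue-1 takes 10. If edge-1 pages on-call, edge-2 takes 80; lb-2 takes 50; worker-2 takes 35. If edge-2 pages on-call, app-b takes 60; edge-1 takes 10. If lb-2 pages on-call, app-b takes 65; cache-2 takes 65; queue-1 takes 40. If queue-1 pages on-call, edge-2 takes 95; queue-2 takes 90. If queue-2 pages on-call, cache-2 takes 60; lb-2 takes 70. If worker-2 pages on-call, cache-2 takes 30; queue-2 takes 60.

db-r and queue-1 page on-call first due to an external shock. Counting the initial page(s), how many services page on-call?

7

Round 1 — db-r, queue-1 page on-call (initial).
  edge-1: +40 → 40 < 120
  edge-2: +95 → 95 ≥ 40
  queue-2: +90 → 90 < 120
Round 2 — edge-2 pages on-call.
  app-b: +60 → 60 ≥ 60
  edge-1: +10 → 50 < 120
Round 3 — app-b pages on-call.
  queue-2: +55 → 145 ≥ 120
Round 4 — queue-2 pages on-call.
  cache-2: +60 → 60 ≥ 40
  lb-2: +70 → 70 ≥ 40
Round 5 — cache-2, lb-2 page on-call.
  edge-1: +40 → 90 < 120
No further pages.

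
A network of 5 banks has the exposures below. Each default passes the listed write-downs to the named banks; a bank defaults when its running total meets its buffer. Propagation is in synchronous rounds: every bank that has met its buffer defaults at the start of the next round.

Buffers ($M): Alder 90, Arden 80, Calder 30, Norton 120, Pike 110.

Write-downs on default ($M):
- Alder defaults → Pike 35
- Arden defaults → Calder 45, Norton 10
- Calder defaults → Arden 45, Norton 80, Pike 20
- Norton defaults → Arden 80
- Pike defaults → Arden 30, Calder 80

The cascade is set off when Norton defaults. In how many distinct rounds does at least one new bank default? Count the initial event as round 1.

Round 1 — Norton defaults (initial).
  Arden: +80 → 80 ≥ 80
Round 2 — Arden defaults.
  Calder: +45 → 45 ≥ 30
Round 3 — Calder defaults.
  Pike: +20 → 20 < 110
No further defaults.

3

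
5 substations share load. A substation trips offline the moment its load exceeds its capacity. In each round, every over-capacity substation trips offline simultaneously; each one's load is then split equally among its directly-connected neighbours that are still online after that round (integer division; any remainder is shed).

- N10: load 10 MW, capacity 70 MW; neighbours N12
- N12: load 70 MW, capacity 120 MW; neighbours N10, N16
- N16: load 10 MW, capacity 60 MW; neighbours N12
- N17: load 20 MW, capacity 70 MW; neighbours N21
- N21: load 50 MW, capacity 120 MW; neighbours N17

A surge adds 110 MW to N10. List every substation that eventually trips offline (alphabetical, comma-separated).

Round 1 — N10 at 120 > 70. N10 trips offline.
  N10 sheds 120 MW to N12: 120 each.
    N12: 70+120 = 190 > 120
Round 2 — N12 trips offline.
  N12 sheds 190 MW to N16: 190 each.
    N16: 10+190 = 200 > 60
Round 3 — N16 trips offline.
  N16 sheds 200 MW: no online neighbours, lost.
No further trips.

N10, N12, N16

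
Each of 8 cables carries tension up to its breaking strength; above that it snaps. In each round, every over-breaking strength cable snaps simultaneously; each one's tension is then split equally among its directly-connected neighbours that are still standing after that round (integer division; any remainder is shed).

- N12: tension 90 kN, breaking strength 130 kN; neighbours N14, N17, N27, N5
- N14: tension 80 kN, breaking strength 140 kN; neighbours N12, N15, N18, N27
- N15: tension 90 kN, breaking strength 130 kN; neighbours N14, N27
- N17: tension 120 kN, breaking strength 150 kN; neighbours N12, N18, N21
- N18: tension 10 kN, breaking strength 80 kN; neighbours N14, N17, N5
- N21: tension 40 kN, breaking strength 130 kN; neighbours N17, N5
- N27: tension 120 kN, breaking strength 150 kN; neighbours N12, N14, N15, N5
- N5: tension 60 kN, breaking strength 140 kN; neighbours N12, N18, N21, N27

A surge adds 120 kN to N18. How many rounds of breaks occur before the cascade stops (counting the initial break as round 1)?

Round 1 — N18 at 130 > 80. N18 snaps.
  N18 sheds 130 kN to N14, N17, N5: 43 each (1 lost).
    N14: 80+43 = 123 ≤ 140
    N17: 120+43 = 163 > 150
    N5: 60+43 = 103 ≤ 140
Round 2 — N17 snaps.
  N17 sheds 163 kN to N12, N21: 81 each (1 lost).
    N12: 90+81 = 171 > 130
    N21: 40+81 = 121 ≤ 130
Round 3 — N12 snaps.
  N12 sheds 171 kN to N14, N27, N5: 57 each.
    N14: 123+57 = 180 > 140
    N27: 120+57 = 177 > 150
    N5: 103+57 = 160 > 140
Round 4 — N14, N27, N5 snap.
  N14 sheds 180 kN to N15: 180 each.
    N15: 90+180 = 270 > 130
  N27 sheds 177 kN to N15: 177 each.
    N15: 270+177 = 447 > 130
  N5 sheds 160 kN to N21: 160 each.
    N21: 121+160 = 281 > 130
Round 5 — N15, N21 snap.
  N15 sheds 447 kN: no online neighbours, lost.
  N21 sheds 281 kN: no online neighbours, lost.
No further breaks.

5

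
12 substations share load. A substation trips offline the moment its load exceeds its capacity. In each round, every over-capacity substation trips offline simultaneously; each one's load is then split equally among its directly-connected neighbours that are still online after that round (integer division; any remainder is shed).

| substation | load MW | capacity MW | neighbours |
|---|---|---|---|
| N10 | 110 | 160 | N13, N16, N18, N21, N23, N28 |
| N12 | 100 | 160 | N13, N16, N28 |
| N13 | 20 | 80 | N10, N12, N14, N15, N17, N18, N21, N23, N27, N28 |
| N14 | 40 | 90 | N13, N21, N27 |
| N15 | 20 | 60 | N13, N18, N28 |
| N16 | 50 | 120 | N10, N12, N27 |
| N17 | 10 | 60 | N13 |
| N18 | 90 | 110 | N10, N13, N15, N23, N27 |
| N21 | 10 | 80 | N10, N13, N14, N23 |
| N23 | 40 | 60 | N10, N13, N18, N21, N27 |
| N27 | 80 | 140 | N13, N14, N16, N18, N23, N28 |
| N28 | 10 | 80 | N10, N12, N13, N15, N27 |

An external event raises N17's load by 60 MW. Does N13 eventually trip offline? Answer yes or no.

yes

Round 1 — N17 at 70 > 60. N17 trips offline.
  N17 sheds 70 MW to N13: 70 each.
    N13: 20+70 = 90 > 80
Round 2 — N13 trips offline.
  N13 sheds 90 MW to N10, N12, N14, N15, N18, N21, N23, N27, N28: 10 each.
    N10: 110+10 = 120 ≤ 160
    N12: 100+10 = 110 ≤ 160
    N14: 40+10 = 50 ≤ 90
    N15: 20+10 = 30 ≤ 60
    N18: 90+10 = 100 ≤ 110
    N21: 10+10 = 20 ≤ 80
    N23: 40+10 = 50 ≤ 60
    N27: 80+10 = 90 ≤ 140
    N28: 10+10 = 20 ≤ 80
No further trips.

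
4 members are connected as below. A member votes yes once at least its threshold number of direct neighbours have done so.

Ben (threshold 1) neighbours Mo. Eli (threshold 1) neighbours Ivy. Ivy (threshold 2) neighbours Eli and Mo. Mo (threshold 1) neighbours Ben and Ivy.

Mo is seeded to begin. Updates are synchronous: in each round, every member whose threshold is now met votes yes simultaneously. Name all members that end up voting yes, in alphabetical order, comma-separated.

Round 1 — Mo votes yes (initial).
Round 2 — checking thresholds:
  Ben: 1 of 1 neighbours ≥ 1, votes yes.
  Ivy: 1 of 2 neighbours < 2, not yet.
Round 3 — no new yes votes; cascade stops.

Ben, Mo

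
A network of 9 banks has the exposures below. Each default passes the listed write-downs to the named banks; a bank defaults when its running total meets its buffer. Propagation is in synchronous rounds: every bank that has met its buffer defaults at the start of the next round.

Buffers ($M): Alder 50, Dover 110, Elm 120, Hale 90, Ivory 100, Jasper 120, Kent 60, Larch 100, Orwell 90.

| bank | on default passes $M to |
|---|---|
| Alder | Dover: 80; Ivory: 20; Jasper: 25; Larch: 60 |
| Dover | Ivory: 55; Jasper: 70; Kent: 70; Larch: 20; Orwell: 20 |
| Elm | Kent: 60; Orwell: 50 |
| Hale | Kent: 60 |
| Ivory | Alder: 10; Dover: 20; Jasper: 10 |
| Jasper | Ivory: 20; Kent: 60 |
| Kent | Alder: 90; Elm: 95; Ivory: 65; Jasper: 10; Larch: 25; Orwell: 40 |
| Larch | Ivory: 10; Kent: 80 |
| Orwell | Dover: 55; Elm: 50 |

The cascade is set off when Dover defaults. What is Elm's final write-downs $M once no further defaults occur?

95

Round 1 — Dover defaults (initial).
  Ivory: +55 → 55 < 100
  Jasper: +70 → 70 < 120
  Kent: +70 → 70 ≥ 60
  Larch: +20 → 20 < 100
  Orwell: +20 → 20 < 90
Round 2 — Kent defaults.
  Alder: +90 → 90 ≥ 50
  Elm: +95 → 95 < 120
  Ivory: +65 → 120 ≥ 100
  Jasper: +10 → 80 < 120
  Larch: +25 → 45 < 100
  Orwell: +40 → 60 < 90
Round 3 — Alder, Ivory default.
  Jasper: +25+10 → 115 < 120
  Larch: +60 → 105 ≥ 100
Round 4 — Larch defaults.
No further defaults.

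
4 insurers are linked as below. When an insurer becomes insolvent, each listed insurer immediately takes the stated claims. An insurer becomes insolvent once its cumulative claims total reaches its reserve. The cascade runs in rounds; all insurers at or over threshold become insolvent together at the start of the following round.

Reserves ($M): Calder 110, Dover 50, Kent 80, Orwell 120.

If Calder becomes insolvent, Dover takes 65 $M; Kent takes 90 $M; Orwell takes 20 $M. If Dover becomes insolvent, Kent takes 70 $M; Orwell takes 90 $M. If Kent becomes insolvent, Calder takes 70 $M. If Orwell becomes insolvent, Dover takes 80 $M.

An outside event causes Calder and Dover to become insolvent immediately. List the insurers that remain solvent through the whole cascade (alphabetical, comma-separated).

Orwell

Round 1 — Calder, Dover become insolvent (initial).
  Kent: +90+70 → 160 ≥ 80
  Orwell: +20+90 → 110 < 120
Round 2 — Kent becomes insolvent.
No further insolvencies.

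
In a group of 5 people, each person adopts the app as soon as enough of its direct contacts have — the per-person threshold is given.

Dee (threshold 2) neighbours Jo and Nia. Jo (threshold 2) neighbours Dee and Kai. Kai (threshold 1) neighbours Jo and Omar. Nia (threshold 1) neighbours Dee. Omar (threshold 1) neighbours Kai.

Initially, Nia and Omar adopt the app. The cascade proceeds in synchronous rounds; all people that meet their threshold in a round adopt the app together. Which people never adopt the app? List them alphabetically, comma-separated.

Round 1 — Nia, Omar adopt the app (initial).
Round 2 — checking thresholds:
  Dee: 1 of 2 neighbours < 2, below threshold.
  Kai: 1 of 2 neighbours ≥ 1, adopts the app.
Round 3 — no new adoptions; cascade stops.

Dee, Jo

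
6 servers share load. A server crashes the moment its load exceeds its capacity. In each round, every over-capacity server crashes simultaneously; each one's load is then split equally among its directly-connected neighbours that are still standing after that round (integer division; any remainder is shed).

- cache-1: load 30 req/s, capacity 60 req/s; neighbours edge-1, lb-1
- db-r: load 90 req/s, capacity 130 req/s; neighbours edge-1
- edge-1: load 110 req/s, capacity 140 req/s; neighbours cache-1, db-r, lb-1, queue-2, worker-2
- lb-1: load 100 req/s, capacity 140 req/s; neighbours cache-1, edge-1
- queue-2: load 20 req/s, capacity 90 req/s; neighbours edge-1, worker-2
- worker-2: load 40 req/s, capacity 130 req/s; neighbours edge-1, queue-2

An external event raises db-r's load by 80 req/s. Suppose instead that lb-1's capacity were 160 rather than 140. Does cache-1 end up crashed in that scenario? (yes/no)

yes

With lb-1's capacity at 160:
Round 1 — db-r at 170 > 130. db-r crashes.
  db-r sheds 170 req/s to edge-1: 170 each.
    edge-1: 110+170 = 280 > 140
Round 2 — edge-1 crashes.
  edge-1 sheds 280 req/s to cache-1, lb-1, queue-2, worker-2: 70 each.
    cache-1: 30+70 = 100 > 60
    lb-1: 100+70 = 170 > 160
    queue-2: 20+70 = 90 ≤ 90
    worker-2: 40+70 = 110 ≤ 130
Round 3 — cache-1, lb-1 crash.
  cache-1 sheds 100 req/s: no online neighbours, lost.
  lb-1 sheds 170 req/s: no online neighbours, lost.
No further crashes.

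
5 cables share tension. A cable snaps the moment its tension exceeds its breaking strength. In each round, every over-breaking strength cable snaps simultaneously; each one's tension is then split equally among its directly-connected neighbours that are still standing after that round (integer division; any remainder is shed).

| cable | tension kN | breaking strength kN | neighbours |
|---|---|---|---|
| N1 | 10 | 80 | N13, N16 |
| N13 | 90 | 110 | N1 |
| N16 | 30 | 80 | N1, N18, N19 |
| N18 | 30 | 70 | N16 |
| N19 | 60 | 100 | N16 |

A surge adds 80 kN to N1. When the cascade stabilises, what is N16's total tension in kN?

Round 1 — N1 at 90 > 80. N1 snaps.
  N1 sheds 90 kN to N13, N16: 45 each.
    N13: 90+45 = 135 > 110
    N16: 30+45 = 75 ≤ 80
Round 2 — N13 snaps.
  N13 sheds 135 kN: no online neighbours, lost.
No further breaks.

75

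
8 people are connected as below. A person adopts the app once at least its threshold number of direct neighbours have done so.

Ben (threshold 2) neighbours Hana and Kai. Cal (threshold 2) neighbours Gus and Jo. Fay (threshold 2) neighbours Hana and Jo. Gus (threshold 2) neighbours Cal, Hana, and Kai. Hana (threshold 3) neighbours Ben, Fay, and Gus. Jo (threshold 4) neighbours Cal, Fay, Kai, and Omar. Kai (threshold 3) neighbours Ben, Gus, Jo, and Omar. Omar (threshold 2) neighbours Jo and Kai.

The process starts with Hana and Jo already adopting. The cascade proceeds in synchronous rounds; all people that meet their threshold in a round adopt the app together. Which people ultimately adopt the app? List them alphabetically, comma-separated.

Fay, Hana, Jo

Round 1 — Hana, Jo adopt the app (initial).
Round 2 — checking thresholds:
  Ben: 1 of 2 neighbours < 2, not yet.
  Cal: 1 of 2 neighbours < 2, not yet.
  Fay: 2 of 2 neighbours ≥ 2, adopts the app.
  Gus: 1 of 3 neighbours < 2, not yet.
  Kai: 1 of 4 neighbours < 3, not yet.
  Omar: 1 of 2 neighbours < 2, not yet.
Round 3 — no new adoptions; cascade stops.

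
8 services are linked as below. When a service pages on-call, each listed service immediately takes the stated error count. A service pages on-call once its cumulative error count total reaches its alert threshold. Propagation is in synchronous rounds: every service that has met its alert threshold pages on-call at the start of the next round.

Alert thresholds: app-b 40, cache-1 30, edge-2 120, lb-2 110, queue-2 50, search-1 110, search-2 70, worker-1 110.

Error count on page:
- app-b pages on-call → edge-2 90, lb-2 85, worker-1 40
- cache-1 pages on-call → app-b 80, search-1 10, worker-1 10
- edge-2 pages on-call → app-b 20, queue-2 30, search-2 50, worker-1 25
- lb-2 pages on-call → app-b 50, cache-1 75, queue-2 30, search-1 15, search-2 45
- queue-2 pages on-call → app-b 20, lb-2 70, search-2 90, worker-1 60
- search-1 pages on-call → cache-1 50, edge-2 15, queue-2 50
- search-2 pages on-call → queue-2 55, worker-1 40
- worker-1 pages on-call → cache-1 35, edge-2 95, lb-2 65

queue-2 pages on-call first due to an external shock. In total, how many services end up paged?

2

Round 1 — queue-2 pages on-call (initial).
  app-b: +20 → 20 < 40
  lb-2: +70 → 70 < 110
  search-2: +90 → 90 ≥ 70
  worker-1: +60 → 60 < 110
Round 2 — search-2 pages on-call.
  worker-1: +40 → 100 < 110
No further pages.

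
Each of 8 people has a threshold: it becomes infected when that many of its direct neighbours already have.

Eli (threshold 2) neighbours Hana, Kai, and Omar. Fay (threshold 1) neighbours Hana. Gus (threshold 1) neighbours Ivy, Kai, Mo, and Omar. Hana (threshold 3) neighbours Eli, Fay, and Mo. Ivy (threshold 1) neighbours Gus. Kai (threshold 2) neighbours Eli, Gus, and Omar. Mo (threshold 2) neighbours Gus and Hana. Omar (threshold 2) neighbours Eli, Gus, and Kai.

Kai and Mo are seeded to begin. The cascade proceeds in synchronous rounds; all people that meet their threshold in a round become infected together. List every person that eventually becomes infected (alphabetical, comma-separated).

Eli, Gus, Ivy, Kai, Mo, Omar

Round 1 — Kai, Mo become infected (initial).
Round 2 — checking thresholds:
  Eli: 1 of 3 neighbours < 2, not yet.
  Gus: 2 of 4 neighbours ≥ 1, becomes infected.
  Hana: 1 of 3 neighbours < 3, not yet.
  Omar: 1 of 3 neighbours < 2, not yet.
Round 3 — checking thresholds:
  Eli: 1 of 3 neighbours < 2, not yet.
  Hana: 1 of 3 neighbours < 3, not yet.
  Ivy: 1 of 1 neighbours ≥ 1, becomes infected.
  Omar: 2 of 3 neighbours ≥ 2, becomes infected.
Round 4 — checking thresholds:
  Eli: 2 of 3 neighbours ≥ 2, becomes infected.
  Hana: 1 of 3 neighbours < 3, not yet.
Round 5 — no new infections; cascade stops.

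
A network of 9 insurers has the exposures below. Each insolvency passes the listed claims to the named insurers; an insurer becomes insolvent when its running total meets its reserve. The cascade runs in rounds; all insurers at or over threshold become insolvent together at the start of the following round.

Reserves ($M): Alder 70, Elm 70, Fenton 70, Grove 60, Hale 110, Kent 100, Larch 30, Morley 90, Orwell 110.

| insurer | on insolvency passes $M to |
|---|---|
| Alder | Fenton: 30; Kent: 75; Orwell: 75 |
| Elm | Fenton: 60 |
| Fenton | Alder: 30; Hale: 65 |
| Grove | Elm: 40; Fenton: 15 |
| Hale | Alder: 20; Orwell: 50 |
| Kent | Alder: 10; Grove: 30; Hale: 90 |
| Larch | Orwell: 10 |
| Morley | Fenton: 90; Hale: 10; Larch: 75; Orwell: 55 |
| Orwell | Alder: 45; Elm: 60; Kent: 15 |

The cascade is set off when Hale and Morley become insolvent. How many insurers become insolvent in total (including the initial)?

Round 1 — Hale, Morley become insolvent (initial).
  Alder: +20 → 20 < 70
  Fenton: +90 → 90 ≥ 70
  Larch: +75 → 75 ≥ 30
  Orwell: +50+55 → 105 < 110
Round 2 — Fenton, Larch become insolvent.
  Alder: +30 → 50 < 70
  Orwell: +10 → 115 ≥ 110
Round 3 — Orwell becomes insolvent.
  Alder: +45 → 95 ≥ 70
  Elm: +60 → 60 < 70
  Kent: +15 → 15 < 100
Round 4 — Alder becomes insolvent.
  Kent: +75 → 90 < 100
No further insolvencies.

6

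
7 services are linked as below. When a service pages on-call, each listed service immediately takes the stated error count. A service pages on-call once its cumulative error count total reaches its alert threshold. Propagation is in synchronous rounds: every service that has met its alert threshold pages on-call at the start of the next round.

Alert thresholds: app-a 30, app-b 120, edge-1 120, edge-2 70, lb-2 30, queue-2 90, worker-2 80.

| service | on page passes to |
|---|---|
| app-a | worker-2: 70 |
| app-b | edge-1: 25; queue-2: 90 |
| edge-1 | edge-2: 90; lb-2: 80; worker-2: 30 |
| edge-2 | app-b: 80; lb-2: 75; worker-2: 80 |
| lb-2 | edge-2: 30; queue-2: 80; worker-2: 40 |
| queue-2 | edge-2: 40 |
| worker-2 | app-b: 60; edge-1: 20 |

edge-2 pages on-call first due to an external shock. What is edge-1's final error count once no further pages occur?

45

Round 1 — edge-2 pages on-call (initial).
  app-b: +80 → 80 < 120
  lb-2: +75 → 75 ≥ 30
  worker-2: +80 → 80 ≥ 80
Round 2 — lb-2, worker-2 page on-call.
  app-b: +60 → 140 ≥ 120
  edge-1: +20 → 20 < 120
  queue-2: +80 → 80 < 90
Round 3 — app-b pages on-call.
  edge-1: +25 → 45 < 120
  queue-2: +90 → 170 ≥ 90
Round 4 — queue-2 pages on-call.
No further pages.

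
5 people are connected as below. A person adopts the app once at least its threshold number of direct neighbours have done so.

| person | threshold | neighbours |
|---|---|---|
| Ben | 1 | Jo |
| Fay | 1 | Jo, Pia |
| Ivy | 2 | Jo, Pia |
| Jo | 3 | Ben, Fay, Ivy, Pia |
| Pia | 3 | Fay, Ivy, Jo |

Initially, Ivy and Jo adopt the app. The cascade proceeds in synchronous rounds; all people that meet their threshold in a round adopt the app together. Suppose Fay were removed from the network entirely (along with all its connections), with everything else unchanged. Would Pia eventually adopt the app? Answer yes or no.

With Fay removed:
Round 1 — Ivy, Jo adopt the app (initial).
Round 2 — checking thresholds:
  Ben: 1 of 1 neighbours ≥ 1, adopts the app.
  Pia: 2 of 2 neighbours < 3, not yet.
Round 3 — no new adoptions; cascade stops.

no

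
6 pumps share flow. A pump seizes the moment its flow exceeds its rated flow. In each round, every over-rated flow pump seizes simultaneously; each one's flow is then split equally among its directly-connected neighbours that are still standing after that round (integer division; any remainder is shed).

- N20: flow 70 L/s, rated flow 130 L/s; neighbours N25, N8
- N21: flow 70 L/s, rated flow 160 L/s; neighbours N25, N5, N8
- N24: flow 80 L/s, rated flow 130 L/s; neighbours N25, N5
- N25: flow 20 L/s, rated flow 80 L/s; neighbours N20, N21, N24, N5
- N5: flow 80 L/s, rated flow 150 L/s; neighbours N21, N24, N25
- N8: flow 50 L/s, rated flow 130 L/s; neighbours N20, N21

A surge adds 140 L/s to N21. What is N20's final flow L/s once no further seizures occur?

100

Round 1 — N21 at 210 > 160. N21 seizes.
  N21 sheds 210 L/s to N25, N5, N8: 70 each.
    N25: 20+70 = 90 > 80
    N5: 80+70 = 150 ≤ 150
    N8: 50+70 = 120 ≤ 130
Round 2 — N25 seizes.
  N25 sheds 90 L/s to N20, N24, N5: 30 each.
    N20: 70+30 = 100 ≤ 130
    N24: 80+30 = 110 ≤ 130
    N5: 150+30 = 180 > 150
Round 3 — N5 seizes.
  N5 sheds 180 L/s to N24: 180 each.
    N24: 110+180 = 290 > 130
Round 4 — N24 seizes.
  N24 sheds 290 L/s: no online neighbours, lost.
No further seizures.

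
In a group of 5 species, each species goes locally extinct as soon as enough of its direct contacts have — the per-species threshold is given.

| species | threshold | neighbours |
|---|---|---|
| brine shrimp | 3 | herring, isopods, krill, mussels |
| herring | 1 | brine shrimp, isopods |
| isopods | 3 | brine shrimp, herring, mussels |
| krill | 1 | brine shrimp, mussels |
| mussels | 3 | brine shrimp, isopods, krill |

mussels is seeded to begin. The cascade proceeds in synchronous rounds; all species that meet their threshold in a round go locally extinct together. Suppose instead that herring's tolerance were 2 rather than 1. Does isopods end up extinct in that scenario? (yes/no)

no

With herring's tolerance at 2:
Round 1 — mussels goes locally extinct (initial).
Round 2 — checking thresholds:
  brine shrimp: 1 of 4 neighbours < 3, not yet.
  isopods: 1 of 3 neighbours < 3, not yet.
  krill: 1 of 2 neighbours ≥ 1, goes locally extinct.
Round 3 — no new extinctions; cascade stops.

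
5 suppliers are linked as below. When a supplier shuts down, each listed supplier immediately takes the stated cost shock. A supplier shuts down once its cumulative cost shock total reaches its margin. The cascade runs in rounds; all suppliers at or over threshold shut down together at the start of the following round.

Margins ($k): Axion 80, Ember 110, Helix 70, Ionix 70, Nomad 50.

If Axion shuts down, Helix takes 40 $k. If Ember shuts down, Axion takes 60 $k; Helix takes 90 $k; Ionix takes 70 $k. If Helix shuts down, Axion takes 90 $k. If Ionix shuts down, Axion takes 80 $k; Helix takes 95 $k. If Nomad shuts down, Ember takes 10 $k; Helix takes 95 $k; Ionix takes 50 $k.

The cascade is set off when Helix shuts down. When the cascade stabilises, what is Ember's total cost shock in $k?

Round 1 — Helix shuts down (initial).
  Axion: +90 → 90 ≥ 80
Round 2 — Axion shuts down.
No further shutdowns.

0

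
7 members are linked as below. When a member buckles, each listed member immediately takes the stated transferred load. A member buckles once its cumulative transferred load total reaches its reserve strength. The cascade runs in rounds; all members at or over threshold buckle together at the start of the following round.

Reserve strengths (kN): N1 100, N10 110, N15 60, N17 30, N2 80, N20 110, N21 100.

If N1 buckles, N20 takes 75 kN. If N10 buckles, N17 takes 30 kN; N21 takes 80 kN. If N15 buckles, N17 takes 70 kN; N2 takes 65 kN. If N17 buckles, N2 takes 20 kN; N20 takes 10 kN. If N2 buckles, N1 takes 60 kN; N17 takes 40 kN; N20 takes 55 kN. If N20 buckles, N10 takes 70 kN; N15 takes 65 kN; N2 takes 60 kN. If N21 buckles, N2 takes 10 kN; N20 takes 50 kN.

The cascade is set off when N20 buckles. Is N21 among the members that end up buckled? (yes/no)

Round 1 — N20 buckles (initial).
  N10: +70 → 70 < 110
  N15: +65 → 65 ≥ 60
  N2: +60 → 60 < 80
Round 2 — N15 buckles.
  N17: +70 → 70 ≥ 30
  N2: +65 → 125 ≥ 80
Round 3 — N17, N2 buckle.
  N1: +60 → 60 < 100
No further bucklings.

no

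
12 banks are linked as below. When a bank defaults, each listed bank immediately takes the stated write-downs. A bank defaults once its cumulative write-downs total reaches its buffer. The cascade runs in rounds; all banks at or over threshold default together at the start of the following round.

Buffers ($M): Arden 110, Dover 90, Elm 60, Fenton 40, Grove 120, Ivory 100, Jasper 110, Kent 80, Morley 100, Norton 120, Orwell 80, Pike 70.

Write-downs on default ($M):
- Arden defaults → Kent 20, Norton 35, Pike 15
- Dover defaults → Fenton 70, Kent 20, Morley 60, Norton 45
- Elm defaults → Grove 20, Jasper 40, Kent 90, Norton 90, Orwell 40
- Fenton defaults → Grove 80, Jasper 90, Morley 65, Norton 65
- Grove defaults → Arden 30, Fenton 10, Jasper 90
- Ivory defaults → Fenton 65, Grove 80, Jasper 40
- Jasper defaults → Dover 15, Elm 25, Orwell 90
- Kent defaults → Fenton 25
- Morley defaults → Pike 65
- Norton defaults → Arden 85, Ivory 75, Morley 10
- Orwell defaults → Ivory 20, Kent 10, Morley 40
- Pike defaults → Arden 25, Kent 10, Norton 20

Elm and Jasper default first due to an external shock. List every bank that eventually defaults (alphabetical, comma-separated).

Elm, Jasper, Kent, Orwell

Round 1 — Elm, Jasper default (initial).
  Dover: +15 → 15 < 90
  Grove: +20 → 20 < 120
  Kent: +90 → 90 ≥ 80
  Norton: +90 → 90 < 120
  Orwell: +40+90 → 130 ≥ 80
Round 2 — Kent, Orwell default.
  Fenton: +25 → 25 < 40
  Ivory: +20 → 20 < 100
  Morley: +40 → 40 < 100
No further defaults.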